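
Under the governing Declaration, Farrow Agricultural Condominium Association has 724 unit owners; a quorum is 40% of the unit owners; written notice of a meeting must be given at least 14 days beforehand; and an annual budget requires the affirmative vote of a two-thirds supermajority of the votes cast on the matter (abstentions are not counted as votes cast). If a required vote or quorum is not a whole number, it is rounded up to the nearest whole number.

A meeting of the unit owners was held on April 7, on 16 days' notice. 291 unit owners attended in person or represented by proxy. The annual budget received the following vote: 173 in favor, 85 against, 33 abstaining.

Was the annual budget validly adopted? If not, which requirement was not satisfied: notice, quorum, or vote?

Notice: 16 days given; 14 required. Satisfied.
Quorum: 40% of 724 = 289.60, rounded up to 290; 291 present. Satisfied.
Vote: requires two-thirds of the votes cast (291 − 33 abstaining = 258); 2/3 of 258 = 172, so 172 needed; 173 in favor. Satisfied.

Valid — all requirements satisfied.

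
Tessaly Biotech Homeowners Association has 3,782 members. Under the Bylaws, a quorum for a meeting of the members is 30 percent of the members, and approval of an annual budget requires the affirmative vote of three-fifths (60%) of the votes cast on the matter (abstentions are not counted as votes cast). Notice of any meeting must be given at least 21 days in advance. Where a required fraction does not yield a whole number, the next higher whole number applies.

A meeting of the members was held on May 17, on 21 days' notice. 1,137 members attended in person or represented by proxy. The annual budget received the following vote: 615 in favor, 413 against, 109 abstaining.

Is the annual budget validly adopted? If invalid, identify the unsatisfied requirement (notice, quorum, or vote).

Notice: 21 days given; 21 required. Satisfied.
Quorum: 30% of 3,782 = 1,134.60, rounded up to 1,135; 1,137 present. Satisfied.
Vote: requires three-fifths of the votes cast (1,137 − 109 abstaining = 1,028); 3/5 of 1028 = 616.80, rounded up to 617, so 617 needed; 615 in favor. Not satisfied.

Invalid — vote requirement not satisfied.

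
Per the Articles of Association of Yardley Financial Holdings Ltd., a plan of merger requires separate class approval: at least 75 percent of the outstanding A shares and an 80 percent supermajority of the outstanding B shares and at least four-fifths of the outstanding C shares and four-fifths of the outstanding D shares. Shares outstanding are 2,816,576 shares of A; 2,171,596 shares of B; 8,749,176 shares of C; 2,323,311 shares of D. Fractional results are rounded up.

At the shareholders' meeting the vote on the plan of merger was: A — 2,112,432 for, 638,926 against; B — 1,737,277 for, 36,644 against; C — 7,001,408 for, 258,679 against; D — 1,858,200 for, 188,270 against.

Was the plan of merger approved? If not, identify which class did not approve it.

Not approved — the D shares did not give the required vote.

A: 3/4 of 2816576 = 2112432; 2,112,432 required, 2,112,432 in favor — approved.
B: 4/5 of 2171596 = 1737276.80, rounded up to 1737277; 1,737,277 required, 1,737,277 in favor — approved.
C: 4/5 of 8749176 = 6999340.80, rounded up to 6999341; 6,999,341 required, 7,001,408 in favor — approved.
D: 4/5 of 2323311 = 1858648.80, rounded up to 1858649; 1,858,649 required, 1,858,200 in favor — not approved.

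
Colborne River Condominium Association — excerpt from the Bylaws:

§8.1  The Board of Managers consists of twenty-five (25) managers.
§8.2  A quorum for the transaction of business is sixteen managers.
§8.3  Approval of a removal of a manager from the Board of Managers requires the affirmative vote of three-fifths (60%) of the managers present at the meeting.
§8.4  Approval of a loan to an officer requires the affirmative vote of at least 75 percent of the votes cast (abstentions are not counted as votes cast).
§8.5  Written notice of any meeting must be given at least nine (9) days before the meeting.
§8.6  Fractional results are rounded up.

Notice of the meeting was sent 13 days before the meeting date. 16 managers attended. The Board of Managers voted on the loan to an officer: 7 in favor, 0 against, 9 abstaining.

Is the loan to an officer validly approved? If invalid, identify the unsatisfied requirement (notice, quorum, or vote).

Valid — all requirements satisfied.

Notice: 13 days given; 9 required (13 ≥ 9). Satisfied.
Quorum: 16 present; quorum is 16. Satisfied.
Vote: the loan to an officer requires three-fourths of the votes cast (16 present − 9 abstaining = 7). 3/4 of 7 = 5.25, rounded up to 6, so 6 affirmative votes are needed; 7 voted in favor. Satisfied.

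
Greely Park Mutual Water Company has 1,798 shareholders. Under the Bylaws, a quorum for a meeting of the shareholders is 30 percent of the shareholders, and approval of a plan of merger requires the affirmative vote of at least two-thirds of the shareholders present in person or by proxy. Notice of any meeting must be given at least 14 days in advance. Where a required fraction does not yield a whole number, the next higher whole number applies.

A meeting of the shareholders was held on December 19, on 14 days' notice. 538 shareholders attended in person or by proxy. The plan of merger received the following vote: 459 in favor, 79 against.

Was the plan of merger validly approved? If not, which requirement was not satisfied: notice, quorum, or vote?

Invalid — quorum requirement not satisfied.

Notice: 14 days given; 14 required. Satisfied.
Quorum: 30% of 1,798 = 539.40, rounded up to 540; 538 present. Not satisfied.
Vote: requires two-thirds of those present (538); 2/3 of 538 = 358.67, rounded up to 359, so 359 needed; 459 in favor. Satisfied.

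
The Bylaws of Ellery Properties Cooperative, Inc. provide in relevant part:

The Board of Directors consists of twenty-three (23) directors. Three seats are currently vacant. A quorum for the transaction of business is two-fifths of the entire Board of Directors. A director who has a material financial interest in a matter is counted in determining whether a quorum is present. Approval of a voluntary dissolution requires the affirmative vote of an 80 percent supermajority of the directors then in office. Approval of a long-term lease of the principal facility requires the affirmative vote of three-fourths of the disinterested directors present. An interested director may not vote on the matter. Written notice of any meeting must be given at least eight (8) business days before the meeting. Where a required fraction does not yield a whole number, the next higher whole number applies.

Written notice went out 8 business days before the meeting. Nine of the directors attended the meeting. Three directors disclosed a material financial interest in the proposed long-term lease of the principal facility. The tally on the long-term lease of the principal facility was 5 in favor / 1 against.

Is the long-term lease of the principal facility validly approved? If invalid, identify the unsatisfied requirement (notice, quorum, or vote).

Invalid — quorum requirement not satisfied.

Notice: 8 business days given; 8 required (8 ≥ 8). Satisfied.
Quorum: 9 present (interested directors count toward quorum); quorum is 10. Not satisfied.
Vote: the long-term lease of the principal facility requires three-fourths of the disinterested directors present (9 − 3 = 6). 3/4 of 6 = 4.50, rounded up to 5, so 5 affirmative votes are needed; 5 voted in favor. Satisfied. (Moot — without a quorum no business can be validly transacted.)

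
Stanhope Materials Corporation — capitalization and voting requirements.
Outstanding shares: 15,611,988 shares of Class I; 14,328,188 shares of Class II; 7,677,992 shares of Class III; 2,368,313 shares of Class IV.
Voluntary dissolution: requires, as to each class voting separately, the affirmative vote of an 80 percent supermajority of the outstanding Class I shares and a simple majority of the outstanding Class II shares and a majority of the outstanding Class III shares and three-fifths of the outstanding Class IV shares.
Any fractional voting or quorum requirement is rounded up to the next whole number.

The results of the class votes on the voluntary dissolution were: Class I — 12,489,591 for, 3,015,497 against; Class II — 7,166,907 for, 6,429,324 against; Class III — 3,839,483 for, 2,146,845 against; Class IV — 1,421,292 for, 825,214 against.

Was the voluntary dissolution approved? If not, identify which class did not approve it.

Approved — every class gave the required vote.

Class I: 4/5 of 15611988 = 12489590.40, rounded up to 12489591; 12,489,591 required, 12,489,591 in favor — approved.
Class II: a majority of 14328188 is 7164095; 7,164,095 required, 7,166,907 in favor — approved.
Class III: a majority of 7677992 is 3838997; 3,838,997 required, 3,839,483 in favor — approved.
Class IV: 3/5 of 2368313 = 1420987.80, rounded up to 1420988; 1,420,988 required, 1,421,292 in favor — approved.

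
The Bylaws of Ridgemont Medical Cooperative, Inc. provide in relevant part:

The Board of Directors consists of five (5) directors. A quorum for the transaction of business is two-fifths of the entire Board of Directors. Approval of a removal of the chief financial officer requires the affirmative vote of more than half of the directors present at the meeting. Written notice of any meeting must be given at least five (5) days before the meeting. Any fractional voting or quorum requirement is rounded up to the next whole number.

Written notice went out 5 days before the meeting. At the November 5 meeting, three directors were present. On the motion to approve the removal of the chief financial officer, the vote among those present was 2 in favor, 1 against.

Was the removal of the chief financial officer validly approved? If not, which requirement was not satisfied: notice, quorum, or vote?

Notice: 5 days given; 5 required (5 ≥ 5). Satisfied.
Quorum: 3 present; quorum is 2. Satisfied.
Vote: the removal of the chief financial officer requires a majority of the directors present (3). A majority of 3 is 2, so 2 affirmative votes are needed; 2 voted in favor. Satisfied.

Valid — all requirements satisfied.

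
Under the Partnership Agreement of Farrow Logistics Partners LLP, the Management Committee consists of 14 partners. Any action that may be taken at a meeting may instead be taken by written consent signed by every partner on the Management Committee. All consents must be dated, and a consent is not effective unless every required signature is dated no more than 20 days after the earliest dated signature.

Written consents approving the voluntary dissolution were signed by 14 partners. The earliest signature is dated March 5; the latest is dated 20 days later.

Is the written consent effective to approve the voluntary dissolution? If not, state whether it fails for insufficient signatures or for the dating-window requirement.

Signatures required: all of 14 — unanimous means all 14, so 14 needed; 14 signed. Sufficient.
Dating window: the latest signature is 20 days after the earliest; the limit is 20 days. Within the window.

Effective — both the signature and dating-window requirements are satisfied.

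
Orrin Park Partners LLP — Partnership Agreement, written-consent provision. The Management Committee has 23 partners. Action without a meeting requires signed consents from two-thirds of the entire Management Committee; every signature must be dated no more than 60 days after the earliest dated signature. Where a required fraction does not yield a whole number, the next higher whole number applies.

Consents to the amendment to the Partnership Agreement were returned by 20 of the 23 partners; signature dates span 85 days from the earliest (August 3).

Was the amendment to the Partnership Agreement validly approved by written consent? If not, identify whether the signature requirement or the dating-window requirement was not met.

Signatures required: two-thirds of 23 — 2/3 of 23 = 15.33, rounded up to 16, so 16 needed; 20 signed. Sufficient.
Dating window: the latest signature is 85 days after the earliest; the limit is 60 days. Outside the window.

Not effective — dating-window requirement not satisfied.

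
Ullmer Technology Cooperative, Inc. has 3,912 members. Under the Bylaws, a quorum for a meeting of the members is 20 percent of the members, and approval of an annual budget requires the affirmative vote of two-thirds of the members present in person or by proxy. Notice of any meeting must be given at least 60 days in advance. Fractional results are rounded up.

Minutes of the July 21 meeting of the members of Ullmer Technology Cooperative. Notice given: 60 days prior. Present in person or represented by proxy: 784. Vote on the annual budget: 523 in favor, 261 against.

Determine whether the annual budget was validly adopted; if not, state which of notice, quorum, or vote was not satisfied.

Notice: 60 days given; 60 required. Satisfied.
Quorum: 20% of 3,912 = 782.40, rounded up to 783; 784 present. Satisfied.
Vote: requires two-thirds of those present (784); 2/3 of 784 = 522.67, rounded up to 523, so 523 needed; 523 in favor. Satisfied.

Valid — all requirements satisfied.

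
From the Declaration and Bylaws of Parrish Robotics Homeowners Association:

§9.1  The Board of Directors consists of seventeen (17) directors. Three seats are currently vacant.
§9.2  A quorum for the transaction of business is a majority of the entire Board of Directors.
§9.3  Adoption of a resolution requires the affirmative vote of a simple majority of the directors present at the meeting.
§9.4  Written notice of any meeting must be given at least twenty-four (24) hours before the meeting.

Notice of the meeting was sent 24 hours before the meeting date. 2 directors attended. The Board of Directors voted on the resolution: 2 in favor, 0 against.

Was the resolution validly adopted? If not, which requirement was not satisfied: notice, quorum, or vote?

Notice: 24 hours given; 24 required (24 ≥ 24). Satisfied.
Quorum: 2 present; quorum is 9. Not satisfied.
Vote: the resolution requires a majority of the directors present (2). A majority of 2 is 2, so 2 affirmative votes are needed; 2 voted in favor. Satisfied. (Moot — without a quorum no business can be validly transacted.)

Invalid — quorum requirement not satisfied.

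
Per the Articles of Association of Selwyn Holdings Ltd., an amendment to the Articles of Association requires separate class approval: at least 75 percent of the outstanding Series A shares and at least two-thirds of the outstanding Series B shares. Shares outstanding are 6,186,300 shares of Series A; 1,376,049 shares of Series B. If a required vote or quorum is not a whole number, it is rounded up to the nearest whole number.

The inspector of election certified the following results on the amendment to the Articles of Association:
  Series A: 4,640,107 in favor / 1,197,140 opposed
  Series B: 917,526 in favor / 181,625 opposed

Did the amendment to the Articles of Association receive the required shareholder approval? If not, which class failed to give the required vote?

Series A: 3/4 of 6186300 = 4639725; 4,639,725 required, 4,640,107 in favor — approved.
Series B: 2/3 of 1376049 = 917366; 917,366 required, 917,526 in favor — approved.

Approved — every class gave the required vote.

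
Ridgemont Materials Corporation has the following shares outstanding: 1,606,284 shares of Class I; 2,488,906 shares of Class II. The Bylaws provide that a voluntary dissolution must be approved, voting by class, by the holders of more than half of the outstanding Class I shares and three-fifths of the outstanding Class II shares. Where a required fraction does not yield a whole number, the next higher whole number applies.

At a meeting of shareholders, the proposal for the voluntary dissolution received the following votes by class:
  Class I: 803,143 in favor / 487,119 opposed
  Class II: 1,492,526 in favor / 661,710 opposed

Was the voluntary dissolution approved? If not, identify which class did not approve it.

Class I: a majority of 1606284 is 803143; 803,143 required, 803,143 in favor — approved.
Class II: 3/5 of 2488906 = 1493343.60, rounded up to 1493344; 1,493,344 required, 1,492,526 in favor — not approved.

Not approved — the Class II shares did not give the required vote.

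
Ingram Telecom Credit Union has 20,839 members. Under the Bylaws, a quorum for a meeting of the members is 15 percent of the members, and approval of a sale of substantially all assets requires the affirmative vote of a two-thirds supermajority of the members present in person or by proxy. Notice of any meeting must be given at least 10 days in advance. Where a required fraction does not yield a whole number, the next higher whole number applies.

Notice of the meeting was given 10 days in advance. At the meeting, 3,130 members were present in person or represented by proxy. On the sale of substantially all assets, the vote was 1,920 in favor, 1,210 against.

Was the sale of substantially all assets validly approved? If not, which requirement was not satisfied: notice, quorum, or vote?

Notice: 10 days given; 10 required. Satisfied.
Quorum: 15% of 20,839 = 3,125.85, rounded up to 3,126; 3,130 present. Satisfied.
Vote: requires two-thirds of those present (3,130); 2/3 of 3130 = 2086.67, rounded up to 2087, so 2,087 needed; 1,920 in favor. Not satisfied.

Invalid — vote requirement not satisfied.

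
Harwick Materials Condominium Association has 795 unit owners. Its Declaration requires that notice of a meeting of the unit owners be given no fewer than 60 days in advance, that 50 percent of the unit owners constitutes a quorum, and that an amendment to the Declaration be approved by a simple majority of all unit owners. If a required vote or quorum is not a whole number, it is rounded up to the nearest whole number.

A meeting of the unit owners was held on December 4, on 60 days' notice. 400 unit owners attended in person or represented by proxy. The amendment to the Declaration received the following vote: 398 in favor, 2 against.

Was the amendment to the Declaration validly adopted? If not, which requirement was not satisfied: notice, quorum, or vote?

Valid — all requirements satisfied.

Notice: 60 days given; 60 required. Satisfied.
Quorum: 50% of 795 = 397.50, rounded up to 398; 400 present. Satisfied.
Vote: requires a majority of all unit owners (795); a majority of 795 is 398, so 398 needed; 398 in favor. Satisfied.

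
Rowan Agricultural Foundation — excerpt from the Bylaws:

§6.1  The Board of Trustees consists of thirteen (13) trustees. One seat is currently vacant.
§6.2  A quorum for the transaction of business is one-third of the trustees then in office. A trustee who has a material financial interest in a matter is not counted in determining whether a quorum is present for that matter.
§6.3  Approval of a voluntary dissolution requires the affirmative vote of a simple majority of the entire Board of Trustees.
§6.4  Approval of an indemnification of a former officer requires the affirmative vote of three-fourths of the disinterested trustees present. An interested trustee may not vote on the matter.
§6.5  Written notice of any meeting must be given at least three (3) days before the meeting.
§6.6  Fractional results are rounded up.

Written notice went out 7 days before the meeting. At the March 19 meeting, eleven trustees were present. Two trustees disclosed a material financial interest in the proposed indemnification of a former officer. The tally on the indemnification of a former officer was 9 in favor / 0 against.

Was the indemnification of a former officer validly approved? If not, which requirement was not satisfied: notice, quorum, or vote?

Valid — all requirements satisfied.

Notice: 7 days given; 3 required (7 ≥ 3). Satisfied.
Quorum: 11 present, but the 2 interested trustees do not count, leaving 9. Quorum is 4. Satisfied.
Vote: the indemnification of a former officer requires three-fourths of the disinterested trustees present (11 − 2 = 9). 3/4 of 9 = 6.75, rounded up to 7, so 7 affirmative votes are needed; 9 voted in favor. Satisfied.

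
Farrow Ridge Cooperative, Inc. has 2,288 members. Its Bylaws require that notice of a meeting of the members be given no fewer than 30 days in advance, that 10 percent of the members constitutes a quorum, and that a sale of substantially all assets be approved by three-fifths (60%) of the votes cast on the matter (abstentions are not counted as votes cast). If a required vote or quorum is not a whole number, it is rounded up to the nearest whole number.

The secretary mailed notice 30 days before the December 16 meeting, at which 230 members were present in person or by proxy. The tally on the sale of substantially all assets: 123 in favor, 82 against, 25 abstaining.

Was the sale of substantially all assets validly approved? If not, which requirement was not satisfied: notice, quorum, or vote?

Valid — all requirements satisfied.

Notice: 30 days given; 30 required. Satisfied.
Quorum: 10% of 2,288 = 228.80, rounded up to 229; 230 present. Satisfied.
Vote: requires three-fifths of the votes cast (230 − 25 abstaining = 205); 3/5 of 205 = 123, so 123 needed; 123 in favor. Satisfied.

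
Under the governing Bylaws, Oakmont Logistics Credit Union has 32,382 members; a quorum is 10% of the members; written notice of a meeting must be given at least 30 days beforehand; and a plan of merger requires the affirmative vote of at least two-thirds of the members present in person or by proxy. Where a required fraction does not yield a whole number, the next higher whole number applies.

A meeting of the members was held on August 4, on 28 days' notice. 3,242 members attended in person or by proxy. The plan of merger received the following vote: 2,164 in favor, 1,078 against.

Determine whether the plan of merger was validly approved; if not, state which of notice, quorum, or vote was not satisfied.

Invalid — notice requirement not satisfied.

Notice: 28 days given; 30 required. Not satisfied.
Quorum: 10% of 32,382 = 3,238.20, rounded up to 3,239; 3,242 present. Satisfied.
Vote: requires two-thirds of those present (3,242); 2/3 of 3242 = 2161.33, rounded up to 2162, so 2,162 needed; 2,164 in favor. Satisfied.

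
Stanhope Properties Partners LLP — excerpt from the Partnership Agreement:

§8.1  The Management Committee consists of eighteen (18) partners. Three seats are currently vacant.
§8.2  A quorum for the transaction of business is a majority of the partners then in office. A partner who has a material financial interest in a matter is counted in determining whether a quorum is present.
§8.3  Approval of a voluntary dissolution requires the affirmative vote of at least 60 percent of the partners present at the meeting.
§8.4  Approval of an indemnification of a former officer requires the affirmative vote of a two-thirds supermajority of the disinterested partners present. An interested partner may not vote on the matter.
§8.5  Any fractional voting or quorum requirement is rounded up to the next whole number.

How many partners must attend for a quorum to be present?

A majority of 15 is 8.

8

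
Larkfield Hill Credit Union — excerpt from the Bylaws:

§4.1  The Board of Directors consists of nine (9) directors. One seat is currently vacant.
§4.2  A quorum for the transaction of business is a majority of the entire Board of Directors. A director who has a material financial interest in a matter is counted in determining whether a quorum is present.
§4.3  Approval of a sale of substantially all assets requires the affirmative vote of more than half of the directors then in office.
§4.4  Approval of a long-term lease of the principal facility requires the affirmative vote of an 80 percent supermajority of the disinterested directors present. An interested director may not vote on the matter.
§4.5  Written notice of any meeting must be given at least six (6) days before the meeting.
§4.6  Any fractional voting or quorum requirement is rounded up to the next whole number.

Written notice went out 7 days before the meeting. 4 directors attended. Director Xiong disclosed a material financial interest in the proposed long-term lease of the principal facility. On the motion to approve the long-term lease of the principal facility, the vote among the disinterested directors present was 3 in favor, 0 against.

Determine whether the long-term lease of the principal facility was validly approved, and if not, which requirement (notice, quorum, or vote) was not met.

Invalid — quorum requirement not satisfied.

Notice: 7 days given; 6 required (7 ≥ 6). Satisfied.
Quorum: 4 present (interested directors count toward quorum); quorum is 5. Not satisfied.
Vote: the long-term lease of the principal facility requires four-fifths of the disinterested directors present (4 − 1 = 3). 4/5 of 3 = 2.40, rounded up to 3, so 3 affirmative votes are needed; 3 voted in favor. Satisfied. (Moot — without a quorum no business can be validly transacted.)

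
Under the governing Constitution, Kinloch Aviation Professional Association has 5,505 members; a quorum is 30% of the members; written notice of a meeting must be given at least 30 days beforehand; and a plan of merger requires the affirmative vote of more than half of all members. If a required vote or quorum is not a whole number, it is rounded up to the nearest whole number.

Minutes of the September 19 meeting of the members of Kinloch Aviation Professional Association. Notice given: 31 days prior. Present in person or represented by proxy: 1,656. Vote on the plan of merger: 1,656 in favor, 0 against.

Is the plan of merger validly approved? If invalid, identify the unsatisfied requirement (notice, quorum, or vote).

Invalid — vote requirement not satisfied.

Notice: 31 days given; 30 required. Satisfied.
Quorum: 30% of 5,505 = 1,651.50, rounded up to 1,652; 1,656 present. Satisfied.
Vote: requires a majority of all members (5,505); a majority of 5505 is 2753, so 2,753 needed; 1,656 in favor. Not satisfied.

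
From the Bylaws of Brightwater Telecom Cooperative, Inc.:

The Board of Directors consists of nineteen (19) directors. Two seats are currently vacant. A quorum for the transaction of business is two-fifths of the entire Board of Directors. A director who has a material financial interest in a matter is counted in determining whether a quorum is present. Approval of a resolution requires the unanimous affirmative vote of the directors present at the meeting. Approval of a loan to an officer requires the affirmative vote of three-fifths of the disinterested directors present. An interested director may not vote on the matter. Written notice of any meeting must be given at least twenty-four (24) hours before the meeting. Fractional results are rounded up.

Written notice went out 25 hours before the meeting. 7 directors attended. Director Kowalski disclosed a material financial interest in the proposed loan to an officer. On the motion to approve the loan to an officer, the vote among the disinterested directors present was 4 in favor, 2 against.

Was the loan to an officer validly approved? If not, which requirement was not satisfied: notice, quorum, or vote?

Invalid — quorum requirement not satisfied.

Notice: 25 hours given; 24 required (25 ≥ 24). Satisfied.
Quorum: 7 present (interested directors count toward quorum); quorum is 8. Not satisfied.
Vote: the loan to an officer requires three-fifths of the disinterested directors present (7 − 1 = 6). 3/5 of 6 = 3.60, rounded up to 4, so 4 affirmative votes are needed; 4 voted in favor. Satisfied. (Moot — without a quorum no business can be validly transacted.)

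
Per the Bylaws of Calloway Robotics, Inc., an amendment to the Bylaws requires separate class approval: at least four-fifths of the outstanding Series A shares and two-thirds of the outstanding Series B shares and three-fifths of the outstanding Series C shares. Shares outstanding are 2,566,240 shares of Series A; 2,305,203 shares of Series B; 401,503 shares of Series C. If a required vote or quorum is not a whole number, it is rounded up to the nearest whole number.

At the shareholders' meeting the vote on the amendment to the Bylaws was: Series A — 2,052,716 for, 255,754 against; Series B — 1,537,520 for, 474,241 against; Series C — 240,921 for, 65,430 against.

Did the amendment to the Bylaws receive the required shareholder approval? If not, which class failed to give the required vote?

Not approved — the Series A shares did not give the required vote.

Series A: 4/5 of 2566240 = 2052992; 2,052,992 required, 2,052,716 in favor — not approved.
Series B: 2/3 of 2305203 = 1536802; 1,536,802 required, 1,537,520 in favor — approved.
Series C: 3/5 of 401503 = 240901.80, rounded up to 240902; 240,902 required, 240,921 in favor — approved.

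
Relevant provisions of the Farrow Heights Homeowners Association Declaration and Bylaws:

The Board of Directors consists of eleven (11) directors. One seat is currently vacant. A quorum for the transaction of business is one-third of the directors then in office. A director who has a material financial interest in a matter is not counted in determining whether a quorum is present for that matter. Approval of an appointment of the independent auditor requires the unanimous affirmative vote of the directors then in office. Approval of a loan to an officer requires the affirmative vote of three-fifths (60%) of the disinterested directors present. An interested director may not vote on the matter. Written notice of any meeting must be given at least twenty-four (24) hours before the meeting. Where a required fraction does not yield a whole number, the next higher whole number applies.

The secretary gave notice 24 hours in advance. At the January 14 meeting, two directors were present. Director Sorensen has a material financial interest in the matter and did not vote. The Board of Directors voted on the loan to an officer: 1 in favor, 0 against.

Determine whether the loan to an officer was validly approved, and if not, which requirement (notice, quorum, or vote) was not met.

Notice: 24 hours given; 24 required (24 ≥ 24). Satisfied.
Quorum: 2 present, but the 1 interested director does not count, leaving 1. Quorum is 4. Not satisfied.
Vote: the loan to an officer requires three-fifths of the disinterested directors present (2 − 1 = 1). 3/5 of 1 = 0.60, rounded up to 1, so 1 affirmative vote is needed; 1 voted in favor. Satisfied. (Moot — without a quorum no business can be validly transacted.)

Invalid — quorum requirement not satisfied.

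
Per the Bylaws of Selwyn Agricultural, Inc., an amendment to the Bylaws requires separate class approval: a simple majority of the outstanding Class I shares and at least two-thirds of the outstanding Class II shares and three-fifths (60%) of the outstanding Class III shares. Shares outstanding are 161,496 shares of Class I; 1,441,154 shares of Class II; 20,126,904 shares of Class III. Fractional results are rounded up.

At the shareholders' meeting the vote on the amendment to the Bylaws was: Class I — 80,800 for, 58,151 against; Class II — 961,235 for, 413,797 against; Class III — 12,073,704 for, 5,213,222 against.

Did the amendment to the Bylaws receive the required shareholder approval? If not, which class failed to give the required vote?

Not approved — the Class III shares did not give the required vote.

Class I: a majority of 161496 is 80749; 80,749 required, 80,800 in favor — approved.
Class II: 2/3 of 1441154 = 960769.33, rounded up to 960770; 960,770 required, 961,235 in favor — approved.
Class III: 3/5 of 20126904 = 12076142.40, rounded up to 12076143; 12,076,143 required, 12,073,704 in favor — not approved.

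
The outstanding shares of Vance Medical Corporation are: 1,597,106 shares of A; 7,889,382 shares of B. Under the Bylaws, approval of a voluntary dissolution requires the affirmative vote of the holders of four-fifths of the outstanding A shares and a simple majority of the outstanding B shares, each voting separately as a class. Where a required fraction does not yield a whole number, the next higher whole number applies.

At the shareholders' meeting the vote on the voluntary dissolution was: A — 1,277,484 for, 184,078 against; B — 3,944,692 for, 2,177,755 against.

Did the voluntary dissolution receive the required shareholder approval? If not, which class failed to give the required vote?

A: 4/5 of 1597106 = 1277684.80, rounded up to 1277685; 1,277,685 required, 1,277,484 in favor — not approved.
B: a majority of 7889382 is 3944692; 3,944,692 required, 3,944,692 in favor — approved.

Not approved — the A shares did not give the required vote.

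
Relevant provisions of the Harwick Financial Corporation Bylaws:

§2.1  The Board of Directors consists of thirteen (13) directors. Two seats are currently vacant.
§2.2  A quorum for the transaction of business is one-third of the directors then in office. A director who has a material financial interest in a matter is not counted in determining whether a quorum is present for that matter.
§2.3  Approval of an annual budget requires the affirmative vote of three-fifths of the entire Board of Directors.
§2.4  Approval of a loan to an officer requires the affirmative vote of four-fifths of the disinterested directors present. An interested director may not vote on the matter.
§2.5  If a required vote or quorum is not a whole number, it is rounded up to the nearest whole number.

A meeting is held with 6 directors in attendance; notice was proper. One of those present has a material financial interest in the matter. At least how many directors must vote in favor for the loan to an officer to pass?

4

The loan to an officer requires four-fifths of the disinterested directors present (6 − 1 = 5).
4/5 of 5 = 4.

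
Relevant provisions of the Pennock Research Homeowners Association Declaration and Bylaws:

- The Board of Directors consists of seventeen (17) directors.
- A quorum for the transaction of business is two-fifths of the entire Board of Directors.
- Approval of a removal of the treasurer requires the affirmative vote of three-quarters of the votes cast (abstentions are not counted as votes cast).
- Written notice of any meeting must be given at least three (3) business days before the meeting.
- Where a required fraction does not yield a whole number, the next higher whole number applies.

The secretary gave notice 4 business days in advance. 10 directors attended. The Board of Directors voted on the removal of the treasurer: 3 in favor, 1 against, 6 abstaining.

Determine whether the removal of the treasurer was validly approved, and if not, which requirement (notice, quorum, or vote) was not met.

Notice: 4 business days given; 3 required (4 ≥ 3). Satisfied.
Quorum: 10 present; quorum is 7. Satisfied.
Vote: the removal of the treasurer requires three-fourths of the votes cast (10 present − 6 abstaining = 4). 3/4 of 4 = 3, so 3 affirmative votes are needed; 3 voted in favor. Satisfied.

Valid — all requirements satisfied.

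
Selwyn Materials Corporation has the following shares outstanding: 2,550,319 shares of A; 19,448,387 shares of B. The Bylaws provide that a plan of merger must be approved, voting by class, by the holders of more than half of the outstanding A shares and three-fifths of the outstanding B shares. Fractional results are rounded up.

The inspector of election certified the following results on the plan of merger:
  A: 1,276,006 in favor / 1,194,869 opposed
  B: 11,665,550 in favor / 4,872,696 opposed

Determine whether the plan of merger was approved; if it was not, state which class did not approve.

A: a majority of 2550319 is 1275160; 1,275,160 required, 1,276,006 in favor — approved.
B: 3/5 of 19448387 = 11669032.20, rounded up to 11669033; 11,669,033 required, 11,665,550 in favor — not approved.

Not approved — the B shares did not give the required vote.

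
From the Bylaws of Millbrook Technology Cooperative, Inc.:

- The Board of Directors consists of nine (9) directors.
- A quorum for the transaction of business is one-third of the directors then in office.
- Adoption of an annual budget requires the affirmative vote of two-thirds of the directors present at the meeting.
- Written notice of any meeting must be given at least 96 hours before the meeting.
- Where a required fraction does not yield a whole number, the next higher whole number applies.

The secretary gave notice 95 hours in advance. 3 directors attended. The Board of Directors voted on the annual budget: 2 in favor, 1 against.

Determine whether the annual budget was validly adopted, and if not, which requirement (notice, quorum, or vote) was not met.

Invalid — notice requirement not satisfied.

Notice: 95 hours given; 96 required (95 < 96). Not satisfied.
Quorum: 3 present; quorum is 3. Satisfied.
Vote: the annual budget requires two-thirds of the directors present (3). 2/3 of 3 = 2, so 2 affirmative votes are needed; 2 voted in favor. Satisfied.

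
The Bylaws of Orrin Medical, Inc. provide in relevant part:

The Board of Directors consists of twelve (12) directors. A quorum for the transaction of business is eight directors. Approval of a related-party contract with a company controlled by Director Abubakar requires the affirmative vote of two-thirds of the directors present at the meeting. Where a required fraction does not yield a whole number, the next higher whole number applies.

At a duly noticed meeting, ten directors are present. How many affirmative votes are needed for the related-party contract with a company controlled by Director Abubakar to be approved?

The related-party contract with a company controlled by Director Abubakar requires two-thirds of the directors present (10).
2/3 of 10 = 6.67, rounded up to 7.

7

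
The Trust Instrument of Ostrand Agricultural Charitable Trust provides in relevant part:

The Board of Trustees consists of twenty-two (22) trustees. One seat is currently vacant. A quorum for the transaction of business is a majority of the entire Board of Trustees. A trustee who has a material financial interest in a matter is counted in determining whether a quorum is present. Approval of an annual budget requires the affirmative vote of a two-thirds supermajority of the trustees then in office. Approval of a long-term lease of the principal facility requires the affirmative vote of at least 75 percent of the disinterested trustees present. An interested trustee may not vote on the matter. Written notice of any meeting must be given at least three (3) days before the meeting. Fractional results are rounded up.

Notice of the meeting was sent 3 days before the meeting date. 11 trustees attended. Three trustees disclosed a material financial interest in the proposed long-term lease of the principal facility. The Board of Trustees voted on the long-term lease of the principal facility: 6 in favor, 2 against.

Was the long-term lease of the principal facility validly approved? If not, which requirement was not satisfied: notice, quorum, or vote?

Notice: 3 days given; 3 required (3 ≥ 3). Satisfied.
Quorum: 11 present (interested trustees count toward quorum); quorum is 12. Not satisfied.
Vote: the long-term lease of the principal facility requires three-fourths of the disinterested trustees present (11 − 3 = 8). 3/4 of 8 = 6, so 6 affirmative votes are needed; 6 voted in favor. Satisfied. (Moot — without a quorum no business can be validly transacted.)

Invalid — quorum requirement not satisfied.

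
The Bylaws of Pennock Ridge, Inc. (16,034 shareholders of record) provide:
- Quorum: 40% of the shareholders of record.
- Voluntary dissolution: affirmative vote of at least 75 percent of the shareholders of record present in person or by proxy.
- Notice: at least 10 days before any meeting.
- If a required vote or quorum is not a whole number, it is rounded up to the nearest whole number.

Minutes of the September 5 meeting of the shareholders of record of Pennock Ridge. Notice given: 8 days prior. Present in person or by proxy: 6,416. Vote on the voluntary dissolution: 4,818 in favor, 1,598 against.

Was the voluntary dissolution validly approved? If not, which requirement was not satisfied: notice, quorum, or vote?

Notice: 8 days given; 10 required. Not satisfied.
Quorum: 40% of 16,034 = 6,413.60, rounded up to 6,414; 6,416 present. Satisfied.
Vote: requires three-fourths of those present (6,416); 3/4 of 6416 = 4812, so 4,812 needed; 4,818 in favor. Satisfied.

Invalid — notice requirement not satisfied.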